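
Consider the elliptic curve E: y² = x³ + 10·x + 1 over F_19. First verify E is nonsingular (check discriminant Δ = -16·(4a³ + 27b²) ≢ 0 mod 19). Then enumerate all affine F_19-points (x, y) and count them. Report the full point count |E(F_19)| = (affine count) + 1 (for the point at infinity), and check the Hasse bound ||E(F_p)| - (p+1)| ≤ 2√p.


Affine points = {(0, 1), (0, 18), (3, 1), (3, 18), (5, 9), (5, 10), (6, 7), (6, 12), (8, 2), (8, 17), (11, 6), (11, 13), (12, 5), (12, 14), (14, 4), (14, 15), (15, 7), (15, 12), (16, 1), (16, 18), (17, 7), (17, 12), (18, 3), (18, 16)}; affine count = 24; |E(F_19)| = 25.

Discriminant check: Δ ∝ 4a³ + 27b² = 4·10³ + 27·1² = 4·1000 + 27·1 ≡ 18 (mod 19). Nonzero ⇒ E is nonsingular.
For each x ∈ F_19, compute rhs = x³ + 10·x + 1 mod 19, then count y ∈ F_19 with y² ≡ rhs.
  x = 0: rhs = 1, matching y values: 1, 18 (2 points).
  x = 1: rhs = 12, matching y values: none (0 points).
  x = 2: rhs = 10, matching y values: none (0 points).
  x = 3: rhs = 1, matching y values: 1, 18 (2 points).
  x = 4: rhs = 10, matching y values: none (0 points).
  x = 5: rhs = 5, matching y values: 9, 10 (2 points).
  x = 6: rhs = 11, matching y values: 7, 12 (2 points).
  x = 7: rhs = 15, matching y values: none (0 points).
  x = 8: rhs = 4, matching y values: 2, 17 (2 points).
  x = 9: rhs = 3, matching y values: none (0 points).
  x = 10: rhs = 18, matching y values: none (0 points).
  x = 11: rhs = 17, matching y values: 6, 13 (2 points).
  x = 12: rhs = 6, matching y values: 5, 14 (2 points).
  x = 13: rhs = 10, matching y values: none (0 points).
  x = 14: rhs = 16, matching y values: 4, 15 (2 points).
  x = 15: rhs = 11, matching y values: 7, 12 (2 points).
  x = 16: rhs = 1, matching y values: 1, 18 (2 points).
  x = 17: rhs = 11, matching y values: 7, 12 (2 points).
  x = 18: rhs = 9, matching y values: 3, 16 (2 points).
Total affine count: 24.
Full point count |E(F_19)| = 24 + 1 = 25.
Hasse bound: |25 − (19+1)| = |5| = 5 ≤ 2√19 ≈ 8.7178 ✓.


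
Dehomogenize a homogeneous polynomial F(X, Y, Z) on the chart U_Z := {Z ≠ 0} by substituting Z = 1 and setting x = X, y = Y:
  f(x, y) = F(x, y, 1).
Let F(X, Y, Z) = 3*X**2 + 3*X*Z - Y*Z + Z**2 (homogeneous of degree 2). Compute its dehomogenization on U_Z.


f(x, y) = 3*x**2 + 3*x - y + 1

On U_Z we set Z = 1. Each monomial c·X^i·Y^j·Z^k in F becomes c·x^i·y^j·1^k = c·x^i·y^j.
Substituting Z = 1: F(X, Y, 1) = 3*x**2 + 3*x - y + 1.
Note: deg(f) ≤ deg(F) = 2; strict inequality happens when F is divisible by Z (lost terms).


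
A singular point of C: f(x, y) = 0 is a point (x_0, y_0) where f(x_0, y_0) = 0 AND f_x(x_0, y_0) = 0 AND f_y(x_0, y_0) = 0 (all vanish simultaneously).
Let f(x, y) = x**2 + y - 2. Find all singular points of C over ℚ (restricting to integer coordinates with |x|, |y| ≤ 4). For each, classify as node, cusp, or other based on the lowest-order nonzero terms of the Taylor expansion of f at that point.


No singular points in the scanned grid; C is smooth there.

Compute partial derivatives:
  f_x = 2*x.
  f_y = 1.
f_y = 1 is a nonzero constant, so f_y never vanishes: no point (x, y) can satisfy f = f_x = f_y = 0. In particular no (x, y) ∈ {−4, ..., 4}² is singular; the curve is smooth.


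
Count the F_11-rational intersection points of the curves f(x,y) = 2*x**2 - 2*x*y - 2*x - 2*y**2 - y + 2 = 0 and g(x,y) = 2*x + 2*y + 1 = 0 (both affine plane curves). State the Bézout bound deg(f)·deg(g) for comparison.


Common zeros: ∅; count = 0; Bézout bound = 2.

deg(f) = 2, deg(g) = 1, so Bézout bound = 2.
Scan x ∈ F_11. For each x, list the y ∈ F_11 with f(x, y) ≡ 0 and those with g(x, y) ≡ 0 (mod 11); the common zeros in that column are the intersection.
  x = 0: f ≡ 0 at y ∈ ∅; g ≡ 0 at y ∈ {5}; common: ∅.
  x = 1: f ≡ 0 at y ∈ {6, 9}; g ≡ 0 at y ∈ {4}; common: ∅.
  x = 2: f ≡ 0 at y ∈ ∅; g ≡ 0 at y ∈ {3}; common: ∅.
  x = 3: f ≡ 0 at y ∈ ∅; g ≡ 0 at y ∈ {2}; common: ∅.
  x = 4: f ≡ 0 at y ∈ {2, 10}; g ≡ 0 at y ∈ {1}; common: ∅.
  x = 5: f ≡ 0 at y ∈ ∅; g ≡ 0 at y ∈ {0}; common: ∅.
  x = 6: f ≡ 0 at y ∈ {4, 6}; g ≡ 0 at y ∈ {10}; common: ∅.
  x = 7: f ≡ 0 at y ∈ {10}; g ≡ 0 at y ∈ {9}; common: ∅.
  x = 8: f ≡ 0 at y ∈ ∅; g ≡ 0 at y ∈ {8}; common: ∅.
  x = 9: f ≡ 0 at y ∈ {9}; g ≡ 0 at y ∈ {7}; common: ∅.
  x = 10: f ≡ 0 at y ∈ {2, 4}; g ≡ 0 at y ∈ {6}; common: ∅.
Collecting: common zeros = ∅, so the count is 0.
Comparison with the Bézout bound: 0 ≤ 2 = deg(f)·deg(g), as expected for curves with no common component (the affine F_11-count falls short of the bound because intersections may lie at infinity, over extension fields, or carry multiplicity).


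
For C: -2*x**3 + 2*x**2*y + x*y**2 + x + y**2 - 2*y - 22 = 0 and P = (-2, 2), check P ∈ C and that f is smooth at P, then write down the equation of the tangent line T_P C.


Tangent line at P: -35*x + 2*y - 74 = 0.

Step 1: f(-2, 2) = 0, so P lies on C.
Step 2: partial derivatives
  f_x(x, y) = -6*x**2 + 4*x*y + y**2 + 1, f_y(x, y) = 2*x**2 + 2*x*y + 2*y - 2.
  f_x(P) = -35, f_y(P) = 2 (gradient nonzero, so P is smooth).
Step 3: tangent line at P: -35·(x − -2) + 2·(y − 2) = 0.
Expanding: -35*x + 2*y - 74 = 0.


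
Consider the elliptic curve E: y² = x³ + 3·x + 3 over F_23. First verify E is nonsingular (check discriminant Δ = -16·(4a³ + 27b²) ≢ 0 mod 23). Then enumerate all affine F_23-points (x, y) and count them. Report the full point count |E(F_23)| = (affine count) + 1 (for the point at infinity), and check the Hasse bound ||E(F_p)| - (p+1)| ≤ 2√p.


Affine points = {(0, 7), (0, 16), (3, 4), (3, 19), (9, 0), (13, 10), (13, 13), (14, 11), (14, 12), (18, 1), (18, 22), (20, 6), (20, 17), (21, 9), (21, 14)}; affine count = 15; |E(F_23)| = 16.

Discriminant check: Δ ∝ 4a³ + 27b² = 4·3³ + 27·3² = 4·27 + 27·9 ≡ 6 (mod 23). Nonzero ⇒ E is nonsingular.
For each x ∈ F_23, compute rhs = x³ + 3·x + 3 mod 23, then count y ∈ F_23 with y² ≡ rhs.
  x = 0: rhs = 3, matching y values: 7, 16 (2 points).
  x = 1: rhs = 7, matching y values: none (0 points).
  x = 2: rhs = 17, matching y values: none (0 points).
  x = 3: rhs = 16, matching y values: 4, 19 (2 points).
  x = 4: rhs = 10, matching y values: none (0 points).
  x = 5: rhs = 5, matching y values: none (0 points).
  x = 6: rhs = 7, matching y values: none (0 points).
  x = 7: rhs = 22, matching y values: none (0 points).
  x = 8: rhs = 10, matching y values: none (0 points).
  x = 9: rhs = 0, matching y values: 0 (1 points).
  x = 10: rhs = 21, matching y values: none (0 points).
  x = 11: rhs = 10, matching y values: none (0 points).
  x = 12: rhs = 19, matching y values: none (0 points).
  x = 13: rhs = 8, matching y values: 10, 13 (2 points).
  x = 14: rhs = 6, matching y values: 11, 12 (2 points).
  x = 15: rhs = 19, matching y values: none (0 points).
  x = 16: rhs = 7, matching y values: none (0 points).
  x = 17: rhs = 22, matching y values: none (0 points).
  x = 18: rhs = 1, matching y values: 1, 22 (2 points).
  x = 19: rhs = 19, matching y values: none (0 points).
  x = 20: rhs = 13, matching y values: 6, 17 (2 points).
  x = 21: rhs = 12, matching y values: 9, 14 (2 points).
  x = 22: rhs = 22, matching y values: none (0 points).
Total affine count: 15.
Full point count |E(F_23)| = 15 + 1 = 16.
Hasse bound: |16 − (23+1)| = |-8| = 8 ≤ 2√23 ≈ 9.5917 ✓.


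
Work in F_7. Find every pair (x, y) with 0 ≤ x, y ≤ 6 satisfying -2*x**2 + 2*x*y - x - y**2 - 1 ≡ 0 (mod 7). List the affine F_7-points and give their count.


Affine F_7-points: {(1, 3), (1, 6), (2, 2), (3, 2), (3, 4), (4, 4), (5, 0), (5, 3)}; count = 8.

For each of the 49 pairs (x, y) ∈ F_7², evaluate f(x, y) mod 7. Record the zeros.
  x = 0: [0↦6, 1↦5, 2↦2, 3↦4, 4↦4, 5↦2, 6↦5]  zeros at y ∈ ∅
  x = 1: [0↦3, 1↦4, 2↦3, 3↦0, 4↦2, 5↦2, 6↦0]  zeros at y ∈ {3, 6}
  x = 2: [0↦3, 1↦6, 2↦0, 3↦6, 4↦3, 5↦5, 6↦5]  zeros at y ∈ {2}
  x = 3: [0↦6, 1↦4, 2↦0, 3↦1, 4↦0, 5↦4, 6↦6]  zeros at y ∈ {2, 4}
  x = 4: [0↦5, 1↦5, 2↦3, 3↦6, 4↦0, 5↦6, 6↦3]  zeros at y ∈ {4}
  x = 5: [0↦0, 1↦2, 2↦2, 3↦0, 4↦3, 5↦4, 6↦3]  zeros at y ∈ {0, 3}
  x = 6: [0↦5, 1↦2, 2↦4, 3↦4, 4↦2, 5↦5, 6↦6]  zeros at y ∈ ∅
Collecting zeros: affine points = {(1, 3), (1, 6), (2, 2), (3, 2), (3, 4), (4, 4), (5, 0), (5, 3)}.
Total count |C(F_7)_aff| = 8.


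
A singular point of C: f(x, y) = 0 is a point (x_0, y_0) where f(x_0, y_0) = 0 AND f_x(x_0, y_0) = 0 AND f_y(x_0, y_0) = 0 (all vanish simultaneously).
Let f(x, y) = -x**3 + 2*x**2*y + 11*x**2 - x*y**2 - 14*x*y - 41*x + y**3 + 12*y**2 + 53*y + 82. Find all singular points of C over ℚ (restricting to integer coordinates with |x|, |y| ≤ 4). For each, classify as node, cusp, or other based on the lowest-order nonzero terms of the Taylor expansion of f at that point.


Singular points: {(2, -3)}; classification: node.

Compute partial derivatives:
  f_x = -3*x**2 + 4*x*y + 22*x - y**2 - 14*y - 41.
  f_y = 2*x**2 - 2*x*y - 14*x + 3*y**2 + 24*y + 53.
Scan x_0 ∈ {−4, ..., 4}. For each x_0, f_y(x_0, y) is a polynomial in y; find its integer roots y ∈ {−4, ..., 4}, then test f_x and f at those candidates.
  x = -4: f_y(-4, y) = 3*y**2 + 32*y + 141; no integer root y with |y| ≤ 4.
  x = -3: f_y(-3, y) = 3*y**2 + 30*y + 113; no integer root y with |y| ≤ 4.
  x = -2: f_y(-2, y) = 3*y**2 + 28*y + 89; no integer root y with |y| ≤ 4.
  x = -1: f_y(-1, y) = 3*y**2 + 26*y + 69; no integer root y with |y| ≤ 4.
  x = 0: f_y(0, y) = 3*y**2 + 24*y + 53; no integer root y with |y| ≤ 4.
  x = 1: f_y(1, y) = 3*y**2 + 22*y + 41; no integer root y with |y| ≤ 4.
  x = 2: f_y(2, y) = 3*y**2 + 20*y + 33; vanishes at y ∈ {-3}. (2, -3): f_x = 0, f = 0 — SINGULAR.
  x = 3: f_y(3, y) = 3*y**2 + 18*y + 29; no integer root y with |y| ≤ 4.
  x = 4: f_y(4, y) = 3*y**2 + 16*y + 29; no integer root y with |y| ≤ 4.
Only singular point on the grid: (2, -3).
Classify: substitute x = 2 + u, y = -3 + v and expand: f = -u**3 + 2*u**2*v - u**2 - u*v**2 + v**3 + v**2.
No constant or linear terms (consistent with a singular point). Quadratic part: -u**2 + v**2. Cubic part: -u**3 + 2*u**2*v - u*v**2 + v**3.
The quadratic part v**2 - u**2 = (v − u)(v + u) splits into two distinct linear factors, so there are two distinct tangent lines y − -3 = ±(x − 2) — this is a node (ordinary double point).
Classification: node.


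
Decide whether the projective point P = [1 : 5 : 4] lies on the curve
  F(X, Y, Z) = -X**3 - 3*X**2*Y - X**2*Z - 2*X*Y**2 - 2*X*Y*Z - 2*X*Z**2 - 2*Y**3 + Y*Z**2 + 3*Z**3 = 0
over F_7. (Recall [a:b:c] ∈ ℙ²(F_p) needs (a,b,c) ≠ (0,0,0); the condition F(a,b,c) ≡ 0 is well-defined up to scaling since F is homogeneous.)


F(1,5,4) ≡ 6 (mod 7); P is NOT on the curve.

Evaluate F(1, 5, 4) term-by-term (mod 7).
  -X**3 ↦ -1·1·1·1 = -1
  -3*X**2*Y ↦ -3·1·5·1 = -15
  -X**2*Z ↦ -1·1·1·4 = -4
  -2*X*Y**2 ↦ -2·1·25·1 = -50
  -2*X*Y*Z ↦ -2·1·5·4 = -40
  -2*X*Z**2 ↦ -2·1·1·16 = -32
  -2*Y**3 ↦ -2·1·125·1 = -250
  Y*Z**2 ↦ 1·1·5·16 = 80
  3*Z**3 ↦ 3·1·1·64 = 192
Sum: F(1, 5, 4) = (-1) + (-15) + (-4) + (-50) + (-40) + (-32) + (-250) + (80) + (192) = -120.
Reducing mod 7: -120 ≡ 6 (mod 7).
Since F(a, b, c) ≡ 6 ≠ 0 (mod 7), P does NOT lie on the curve.


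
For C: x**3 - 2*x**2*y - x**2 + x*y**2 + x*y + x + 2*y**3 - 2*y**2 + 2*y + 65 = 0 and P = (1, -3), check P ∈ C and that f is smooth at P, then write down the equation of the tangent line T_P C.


Tangent line at P: 20*x + 61*y + 163 = 0.

Step 1: f(1, -3) = 0, so P lies on C.
Step 2: partial derivatives
  f_x(x, y) = 3*x**2 - 4*x*y - 2*x + y**2 + y + 1, f_y(x, y) = -2*x**2 + 2*x*y + x + 6*y**2 - 4*y + 2.
  f_x(P) = 20, f_y(P) = 61 (gradient nonzero, so P is smooth).
Step 3: tangent line at P: 20·(x − 1) + 61·(y − -3) = 0.
Expanding: 20*x + 61*y + 163 = 0.


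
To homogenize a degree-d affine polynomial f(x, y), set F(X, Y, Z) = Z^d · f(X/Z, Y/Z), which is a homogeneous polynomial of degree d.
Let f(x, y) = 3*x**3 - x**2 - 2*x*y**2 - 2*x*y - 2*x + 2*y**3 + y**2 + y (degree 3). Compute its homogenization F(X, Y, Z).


F(X, Y, Z) = 3*X**3 - X**2*Z - 2*X*Y**2 - 2*X*Y*Z - 2*X*Z**2 + 2*Y**3 + Y**2*Z + Y*Z**2

deg(f) = 3.
Substitute x = X/Z, y = Y/Z into f, then multiply by Z^3.
  monomial 3·x^3·y^0 ↦ 3·X^3·Y^0·Z^0.
  monomial -1·x^2·y^0 ↦ -1·X^2·Y^0·Z^1.
  monomial -2·x^1·y^2 ↦ -2·X^1·Y^2·Z^0.
  monomial -2·x^1·y^1 ↦ -2·X^1·Y^1·Z^1.
  monomial -2·x^1·y^0 ↦ -2·X^1·Y^0·Z^2.
  monomial 2·x^0·y^3 ↦ 2·X^0·Y^3·Z^0.
  monomial 1·x^0·y^2 ↦ 1·X^0·Y^2·Z^1.
  monomial 1·x^0·y^1 ↦ 1·X^0·Y^1·Z^2.
Collecting: F(X, Y, Z) = 3*X**3 - X**2*Z - 2*X*Y**2 - 2*X*Y*Z - 2*X*Z**2 + 2*Y**3 + Y**2*Z + Y*Z**2.


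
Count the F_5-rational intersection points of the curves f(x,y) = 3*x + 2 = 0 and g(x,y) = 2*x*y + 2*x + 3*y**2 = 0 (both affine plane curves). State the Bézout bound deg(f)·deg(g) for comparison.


Common zeros: {(1, 3)}; count = 1; Bézout bound = 2.

deg(f) = 1, deg(g) = 2, so Bézout bound = 2.
Scan x ∈ F_5. For each x, list the y ∈ F_5 with f(x, y) ≡ 0 and those with g(x, y) ≡ 0 (mod 5); the common zeros in that column are the intersection.
  x = 0: f ≡ 0 at y ∈ ∅; g ≡ 0 at y ∈ {0}; common: ∅.
  x = 1: f ≡ 0 at y ∈ {0, 1, 2, 3, 4}; g ≡ 0 at y ∈ {3}; common: {3}.
  x = 2: f ≡ 0 at y ∈ ∅; g ≡ 0 at y ∈ ∅; common: ∅.
  x = 3: f ≡ 0 at y ∈ ∅; g ≡ 0 at y ∈ {1, 2}; common: ∅.
  x = 4: f ≡ 0 at y ∈ ∅; g ≡ 0 at y ∈ ∅; common: ∅.
Collecting: common zeros = {(1, 3)}, so the count is 1.
Comparison with the Bézout bound: 1 ≤ 2 = deg(f)·deg(g), as expected for curves with no common component (the affine F_5-count falls short of the bound because intersections may lie at infinity, over extension fields, or carry multiplicity).


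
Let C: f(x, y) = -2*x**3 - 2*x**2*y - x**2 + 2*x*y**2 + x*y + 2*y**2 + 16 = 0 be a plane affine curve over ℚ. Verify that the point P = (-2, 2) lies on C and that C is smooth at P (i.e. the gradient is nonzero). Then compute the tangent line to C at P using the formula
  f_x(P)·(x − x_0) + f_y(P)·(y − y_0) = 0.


Tangent line at P: 6*x - 18*y + 48 = 0.

Step 1: f(-2, 2) = 0, so P lies on C.
Step 2: partial derivatives
  f_x(x, y) = -6*x**2 - 4*x*y - 2*x + 2*y**2 + y, f_y(x, y) = -2*x**2 + 4*x*y + x + 4*y.
  f_x(P) = 6, f_y(P) = -18 (gradient nonzero, so P is smooth).
Step 3: tangent line at P: 6·(x − -2) + -18·(y − 2) = 0.
Expanding: 6*x - 18*y + 48 = 0.


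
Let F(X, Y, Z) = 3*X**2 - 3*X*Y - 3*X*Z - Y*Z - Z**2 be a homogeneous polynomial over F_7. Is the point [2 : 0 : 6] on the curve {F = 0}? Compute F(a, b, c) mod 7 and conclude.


F(2,0,6) ≡ 3 (mod 7); P is NOT on the curve.

Evaluate F(2, 0, 6) term-by-term (mod 7).
  3*X**2 ↦ 3·4·1·1 = 12
  -3*X*Y ↦ -3·2·0·1 = 0
  -3*X*Z ↦ -3·2·1·6 = -36
  -Y*Z ↦ -1·1·0·6 = 0
  -Z**2 ↦ -1·1·1·36 = -36
Sum: F(2, 0, 6) = (12) + (0) + (-36) + (0) + (-36) = -60.
Reducing mod 7: -60 ≡ 3 (mod 7).
Since F(a, b, c) ≡ 3 ≠ 0 (mod 7), P does NOT lie on the curve.


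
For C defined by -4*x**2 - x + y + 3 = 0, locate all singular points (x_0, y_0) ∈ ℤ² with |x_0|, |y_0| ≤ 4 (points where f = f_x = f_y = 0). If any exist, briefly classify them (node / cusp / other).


No singular points in the scanned grid; C is smooth there.

Compute partial derivatives:
  f_x = -8*x - 1.
  f_y = 1.
f_y = 1 is a nonzero constant, so f_y never vanishes: no point (x, y) can satisfy f = f_x = f_y = 0. In particular no (x, y) ∈ {−4, ..., 4}² is singular; the curve is smooth.


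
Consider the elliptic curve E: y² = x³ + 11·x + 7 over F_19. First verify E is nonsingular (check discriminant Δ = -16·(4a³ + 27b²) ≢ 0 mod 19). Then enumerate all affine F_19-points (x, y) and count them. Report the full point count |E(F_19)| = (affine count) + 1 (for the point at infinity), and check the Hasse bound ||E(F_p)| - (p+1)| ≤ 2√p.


Affine points = {(0, 8), (0, 11), (1, 0), (4, 1), (4, 18), (5, 4), (5, 15), (6, 2), (6, 17), (7, 3), (7, 16), (12, 9), (12, 10), (14, 6), (14, 13), (16, 2), (16, 17)}; affine count = 17; |E(F_19)| = 18.

Discriminant check: Δ ∝ 4a³ + 27b² = 4·11³ + 27·7² = 4·1331 + 27·49 ≡ 16 (mod 19). Nonzero ⇒ E is nonsingular.
For each x ∈ F_19, compute rhs = x³ + 11·x + 7 mod 19, then count y ∈ F_19 with y² ≡ rhs.
  x = 0: rhs = 7, matching y values: 8, 11 (2 points).
  x = 1: rhs = 0, matching y values: 0 (1 points).
  x = 2: rhs = 18, matching y values: none (0 points).
  x = 3: rhs = 10, matching y values: none (0 points).
  x = 4: rhs = 1, matching y values: 1, 18 (2 points).
  x = 5: rhs = 16, matching y values: 4, 15 (2 points).
  x = 6: rhs = 4, matching y values: 2, 17 (2 points).
  x = 7: rhs = 9, matching y values: 3, 16 (2 points).
  x = 8: rhs = 18, matching y values: none (0 points).
  x = 9: rhs = 18, matching y values: none (0 points).
  x = 10: rhs = 15, matching y values: none (0 points).
  x = 11: rhs = 15, matching y values: none (0 points).
  x = 12: rhs = 5, matching y values: 9, 10 (2 points).
  x = 13: rhs = 10, matching y values: none (0 points).
  x = 14: rhs = 17, matching y values: 6, 13 (2 points).
  x = 15: rhs = 13, matching y values: none (0 points).
  x = 16: rhs = 4, matching y values: 2, 17 (2 points).
  x = 17: rhs = 15, matching y values: none (0 points).
  x = 18: rhs = 14, matching y values: none (0 points).
Total affine count: 17.
Full point count |E(F_19)| = 17 + 1 = 18.
Hasse bound: |18 − (19+1)| = |-2| = 2 ≤ 2√19 ≈ 8.7178 ✓.


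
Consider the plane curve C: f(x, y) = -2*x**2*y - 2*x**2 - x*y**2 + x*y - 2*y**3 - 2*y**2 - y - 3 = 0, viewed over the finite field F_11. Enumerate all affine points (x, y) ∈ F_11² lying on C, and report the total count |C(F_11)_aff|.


Affine F_11-points: {(0, 5), (2, 0), (2, 4), (2, 5), (3, 1), (5, 3), (8, 1), (8, 2), (8, 3), (9, 0), (10, 2), (10, 4), (10, 10)}; count = 13.

For each of the 121 pairs (x, y) ∈ F_11², evaluate f(x, y) mod 11. Record the zeros.
  x = 0: [0↦8, 1↦3, 2↦4, 3↦10, 4↦9, 5↦0, 6↦4, 7↦9, 8↦3, 9↦7, 10↦9]  zeros at y ∈ {5}
  x = 1: [0↦6, 1↦10, 2↦7, 3↦7, 4↦9, 5↦1, 6↦4, 7↦6, 8↦6, 9↦3, 10↦7]  zeros at y ∈ ∅
  x = 2: [0↦0, 1↦9, 2↦9, 3↦10, 4↦0, 5↦0, 6↦9, 7↦4, 8↦6, 9↦3, 10↦5]  zeros at y ∈ {0, 4, 5}
  x = 3: [0↦1, 1↦0, 2↦10, 3↦8, 4↦4, 5↦8, 6↦8, 7↦3, 8↦3, 9↦7, 10↦3]  zeros at y ∈ {1}
  x = 4: [0↦9, 1↦5, 2↦10, 3↦1, 4↦10, 5↦3, 6↦1, 7↦3, 8↦8, 9↦4, 10↦1]  zeros at y ∈ ∅
  x = 5: [0↦2, 1↦2, 2↦9, 3↦0, 4↦7, 5↦7, 6↦10, 7↦4, 8↦10, 9↦5, 10↦10]  zeros at y ∈ {3}
  x = 6: [0↦2, 1↦2, 2↦7, 3↦5, 4↦6, 5↦9, 6↦2, 7↦6, 8↦9, 9↦10, 10↦8]  zeros at y ∈ ∅
  x = 7: [0↦9, 1↦5, 2↦4, 3↦5, 4↦7, 5↦9, 6↦10, 7↦9, 8↦5, 9↦8, 10↦6]  zeros at y ∈ ∅
  x = 8: [0↦1, 1↦0, 2↦0, 3↦0, 4↦10, 5↦7, 6↦1, 7↦2, 8↦9, 9↦10, 10↦4]  zeros at y ∈ {1, 2, 3}
  x = 9: [0↦0, 1↦9, 2↦6, 3↦1, 4↦4, 5↦3, 6↦8, 7↦7, 8↦10, 9↦5, 10↦2]  zeros at y ∈ {0}
  x = 10: [0↦6, 1↦10, 2↦0, 3↦8, 4↦0, 5↦8, 6↦9, 7↦2, 8↦8, 9↦4, 10↦0]  zeros at y ∈ {2, 4, 10}
Collecting zeros: affine points = {(0, 5), (2, 0), (2, 4), (2, 5), (3, 1), (5, 3), (8, 1), (8, 2), (8, 3), (9, 0), (10, 2), (10, 4), (10, 10)}.
Total count |C(F_11)_aff| = 13.


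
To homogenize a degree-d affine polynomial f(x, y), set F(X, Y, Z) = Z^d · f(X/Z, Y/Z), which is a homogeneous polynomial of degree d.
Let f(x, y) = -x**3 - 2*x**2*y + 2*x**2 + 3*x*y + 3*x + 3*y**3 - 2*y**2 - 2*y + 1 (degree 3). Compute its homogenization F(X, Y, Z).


F(X, Y, Z) = -X**3 - 2*X**2*Y + 2*X**2*Z + 3*X*Y*Z + 3*X*Z**2 + 3*Y**3 - 2*Y**2*Z - 2*Y*Z**2 + Z**3

deg(f) = 3.
Substitute x = X/Z, y = Y/Z into f, then multiply by Z^3.
  monomial -1·x^3·y^0 ↦ -1·X^3·Y^0·Z^0.
  monomial -2·x^2·y^1 ↦ -2·X^2·Y^1·Z^0.
  monomial 2·x^2·y^0 ↦ 2·X^2·Y^0·Z^1.
  monomial 3·x^1·y^1 ↦ 3·X^1·Y^1·Z^1.
  monomial 3·x^1·y^0 ↦ 3·X^1·Y^0·Z^2.
  monomial 3·x^0·y^3 ↦ 3·X^0·Y^3·Z^0.
  monomial -2·x^0·y^2 ↦ -2·X^0·Y^2·Z^1.
  monomial -2·x^0·y^1 ↦ -2·X^0·Y^1·Z^2.
  monomial 1·x^0·y^0 ↦ 1·X^0·Y^0·Z^3.
Collecting: F(X, Y, Z) = -X**3 - 2*X**2*Y + 2*X**2*Z + 3*X*Y*Z + 3*X*Z**2 + 3*Y**3 - 2*Y**2*Z - 2*Y*Z**2 + Z**3.


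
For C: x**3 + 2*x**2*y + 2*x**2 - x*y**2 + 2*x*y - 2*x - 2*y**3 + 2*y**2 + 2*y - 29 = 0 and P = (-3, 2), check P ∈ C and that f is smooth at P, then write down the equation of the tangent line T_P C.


Tangent line at P: -11*x + 10*y - 53 = 0.

Step 1: f(-3, 2) = 0, so P lies on C.
Step 2: partial derivatives
  f_x(x, y) = 3*x**2 + 4*x*y + 4*x - y**2 + 2*y - 2, f_y(x, y) = 2*x**2 - 2*x*y + 2*x - 6*y**2 + 4*y + 2.
  f_x(P) = -11, f_y(P) = 10 (gradient nonzero, so P is smooth).
Step 3: tangent line at P: -11·(x − -3) + 10·(y − 2) = 0.
Expanding: -11*x + 10*y - 53 = 0.


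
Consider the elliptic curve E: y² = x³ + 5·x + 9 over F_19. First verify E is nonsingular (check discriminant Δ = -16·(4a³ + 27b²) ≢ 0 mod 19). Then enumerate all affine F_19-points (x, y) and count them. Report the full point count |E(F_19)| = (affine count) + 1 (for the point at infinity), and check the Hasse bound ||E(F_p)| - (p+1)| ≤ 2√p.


Affine points = {(0, 3), (0, 16), (4, 6), (4, 13), (5, 8), (5, 11), (7, 8), (7, 11), (9, 2), (9, 17), (12, 7), (12, 12), (14, 7), (14, 12), (15, 1), (15, 18), (16, 9), (16, 10)}; affine count = 18; |E(F_19)| = 19.

Discriminant check: Δ ∝ 4a³ + 27b² = 4·5³ + 27·9² = 4·125 + 27·81 ≡ 8 (mod 19). Nonzero ⇒ E is nonsingular.
For each x ∈ F_19, compute rhs = x³ + 5·x + 9 mod 19, then count y ∈ F_19 with y² ≡ rhs.
  x = 0: rhs = 9, matching y values: 3, 16 (2 points).
  x = 1: rhs = 15, matching y values: none (0 points).
  x = 2: rhs = 8, matching y values: none (0 points).
  x = 3: rhs = 13, matching y values: none (0 points).
  x = 4: rhs = 17, matching y values: 6, 13 (2 points).
  x = 5: rhs = 7, matching y values: 8, 11 (2 points).
  x = 6: rhs = 8, matching y values: none (0 points).
  x = 7: rhs = 7, matching y values: 8, 11 (2 points).
  x = 8: rhs = 10, matching y values: none (0 points).
  x = 9: rhs = 4, matching y values: 2, 17 (2 points).
  x = 10: rhs = 14, matching y values: none (0 points).
  x = 11: rhs = 8, matching y values: none (0 points).
  x = 12: rhs = 11, matching y values: 7, 12 (2 points).
  x = 13: rhs = 10, matching y values: none (0 points).
  x = 14: rhs = 11, matching y values: 7, 12 (2 points).
  x = 15: rhs = 1, matching y values: 1, 18 (2 points).
  x = 16: rhs = 5, matching y values: 9, 10 (2 points).
  x = 17: rhs = 10, matching y values: none (0 points).
  x = 18: rhs = 3, matching y values: none (0 points).
Total affine count: 18.
Full point count |E(F_19)| = 18 + 1 = 19.
Hasse bound: |19 − (19+1)| = |-1| = 1 ≤ 2√19 ≈ 8.7178 ✓.


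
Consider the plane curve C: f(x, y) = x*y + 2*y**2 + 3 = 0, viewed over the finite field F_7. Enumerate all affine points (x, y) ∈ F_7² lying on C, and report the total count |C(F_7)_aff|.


Affine F_7-points: {(0, 3), (0, 4), (2, 1), (2, 5), (5, 2), (5, 6)}; count = 6.

For each of the 49 pairs (x, y) ∈ F_7², evaluate f(x, y) mod 7. Record the zeros.
  x = 0: [0↦3, 1↦5, 2↦4, 3↦0, 4↦0, 5↦4, 6↦5]  zeros at y ∈ {3, 4}
  x = 1: [0↦3, 1↦6, 2↦6, 3↦3, 4↦4, 5↦2, 6↦4]  zeros at y ∈ ∅
  x = 2: [0↦3, 1↦0, 2↦1, 3↦6, 4↦1, 5↦0, 6↦3]  zeros at y ∈ {1, 5}
  x = 3: [0↦3, 1↦1, 2↦3, 3↦2, 4↦5, 5↦5, 6↦2]  zeros at y ∈ ∅
  x = 4: [0↦3, 1↦2, 2↦5, 3↦5, 4↦2, 5↦3, 6↦1]  zeros at y ∈ ∅
  x = 5: [0↦3, 1↦3, 2↦0, 3↦1, 4↦6, 5↦1, 6↦0]  zeros at y ∈ {2, 6}
  x = 6: [0↦3, 1↦4, 2↦2, 3↦4, 4↦3, 5↦6, 6↦6]  zeros at y ∈ ∅
Collecting zeros: affine points = {(0, 3), (0, 4), (2, 1), (2, 5), (5, 2), (5, 6)}.
Total count |C(F_7)_aff| = 6.


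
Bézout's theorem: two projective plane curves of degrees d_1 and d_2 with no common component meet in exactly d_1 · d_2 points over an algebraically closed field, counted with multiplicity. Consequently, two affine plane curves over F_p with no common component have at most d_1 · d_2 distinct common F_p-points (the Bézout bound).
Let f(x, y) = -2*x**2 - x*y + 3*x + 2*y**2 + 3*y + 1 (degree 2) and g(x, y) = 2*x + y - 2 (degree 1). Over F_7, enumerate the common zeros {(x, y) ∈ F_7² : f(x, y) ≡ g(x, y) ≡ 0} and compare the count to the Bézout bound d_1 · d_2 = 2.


Common zeros: ∅; count = 0; Bézout bound = 2.

deg(f) = 2, deg(g) = 1, so Bézout bound = 2.
Scan x ∈ F_7. For each x, list the y ∈ F_7 with f(x, y) ≡ 0 and those with g(x, y) ≡ 0 (mod 7); the common zeros in that column are the intersection.
  x = 0: f ≡ 0 at y ∈ {3, 6}; g ≡ 0 at y ∈ {2}; common: ∅.
  x = 1: f ≡ 0 at y ∈ {2, 4}; g ≡ 0 at y ∈ {0}; common: ∅.
  x = 2: f ≡ 0 at y ∈ {4, 6}; g ≡ 0 at y ∈ {5}; common: ∅.
  x = 3: f ≡ 0 at y ∈ {2, 5}; g ≡ 0 at y ∈ {3}; common: ∅.
  x = 4: f ≡ 0 at y ∈ ∅; g ≡ 0 at y ∈ {1}; common: ∅.
  x = 5: f ≡ 0 at y ∈ ∅; g ≡ 0 at y ∈ {6}; common: ∅.
  x = 6: f ≡ 0 at y ∈ ∅; g ≡ 0 at y ∈ {4}; common: ∅.
Collecting: common zeros = ∅, so the count is 0.
Comparison with the Bézout bound: 0 ≤ 2 = deg(f)·deg(g), as expected for curves with no common component (the affine F_7-count falls short of the bound because intersections may lie at infinity, over extension fields, or carry multiplicity).


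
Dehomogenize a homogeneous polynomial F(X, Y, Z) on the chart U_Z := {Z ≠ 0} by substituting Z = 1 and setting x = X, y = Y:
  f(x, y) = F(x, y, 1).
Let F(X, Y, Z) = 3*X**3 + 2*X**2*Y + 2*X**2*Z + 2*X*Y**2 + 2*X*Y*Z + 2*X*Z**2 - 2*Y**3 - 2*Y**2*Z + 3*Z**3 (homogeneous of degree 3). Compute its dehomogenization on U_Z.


f(x, y) = 3*x**3 + 2*x**2*y + 2*x**2 + 2*x*y**2 + 2*x*y + 2*x - 2*y**3 - 2*y**2 + 3

On U_Z we set Z = 1. Each monomial c·X^i·Y^j·Z^k in F becomes c·x^i·y^j·1^k = c·x^i·y^j.
Substituting Z = 1: F(X, Y, 1) = 3*x**3 + 2*x**2*y + 2*x**2 + 2*x*y**2 + 2*x*y + 2*x - 2*y**3 - 2*y**2 + 3.
Note: deg(f) ≤ deg(F) = 3; strict inequality happens when F is divisible by Z (lost terms).


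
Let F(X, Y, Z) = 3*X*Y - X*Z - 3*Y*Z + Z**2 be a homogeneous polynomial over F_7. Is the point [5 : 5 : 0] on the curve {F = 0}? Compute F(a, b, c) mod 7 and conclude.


F(5,5,0) ≡ 5 (mod 7); P is NOT on the curve.

Evaluate F(5, 5, 0) term-by-term (mod 7).
  3*X*Y ↦ 3·5·5·1 = 75
  -X*Z ↦ -1·5·1·0 = 0
  -3*Y*Z ↦ -3·1·5·0 = 0
  Z**2 ↦ 1·1·1·0 = 0
Sum: F(5, 5, 0) = (75) + (0) + (0) + (0) = 75.
Reducing mod 7: 75 ≡ 5 (mod 7).
Since F(a, b, c) ≡ 5 ≠ 0 (mod 7), P does NOT lie on the curve.


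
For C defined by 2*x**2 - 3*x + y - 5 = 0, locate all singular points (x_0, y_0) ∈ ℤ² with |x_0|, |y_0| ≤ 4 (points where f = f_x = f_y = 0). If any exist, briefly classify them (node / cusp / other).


No singular points in the scanned grid; C is smooth there.

Compute partial derivatives:
  f_x = 4*x - 3.
  f_y = 1.
f_y = 1 is a nonzero constant, so f_y never vanishes: no point (x, y) can satisfy f = f_x = f_y = 0. In particular no (x, y) ∈ {−4, ..., 4}² is singular; the curve is smooth.


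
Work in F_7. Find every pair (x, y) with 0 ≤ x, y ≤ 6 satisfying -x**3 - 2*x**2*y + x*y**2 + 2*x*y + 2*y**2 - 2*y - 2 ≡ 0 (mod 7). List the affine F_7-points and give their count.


Affine F_7-points: {(2, 6)}; count = 1.

For each of the 49 pairs (x, y) ∈ F_7², evaluate f(x, y) mod 7. Record the zeros.
  x = 0: [0↦5, 1↦5, 2↦2, 3↦3, 4↦1, 5↦3, 6↦2]  zeros at y ∈ ∅
  x = 1: [0↦4, 1↦5, 2↦5, 3↦4, 4↦2, 5↦6, 6↦2]  zeros at y ∈ ∅
  x = 2: [0↦4, 1↦2, 2↦1, 3↦1, 4↦2, 5↦4, 6↦0]  zeros at y ∈ {6}
  x = 3: [0↦6, 1↦4, 2↦5, 3↦2, 4↦2, 5↦5, 6↦4]  zeros at y ∈ ∅
  x = 4: [0↦4, 1↦5, 2↦4, 3↦1, 4↦3, 5↦3, 6↦1]  zeros at y ∈ ∅
  x = 5: [0↦6, 1↦6, 2↦6, 3↦6, 4↦6, 5↦6, 6↦6]  zeros at y ∈ ∅
  x = 6: [0↦6, 1↦1, 2↦5, 3↦4, 4↦5, 5↦1, 6↦6]  zeros at y ∈ ∅
Collecting zeros: affine points = {(2, 6)}.
Total count |C(F_7)_aff| = 1.


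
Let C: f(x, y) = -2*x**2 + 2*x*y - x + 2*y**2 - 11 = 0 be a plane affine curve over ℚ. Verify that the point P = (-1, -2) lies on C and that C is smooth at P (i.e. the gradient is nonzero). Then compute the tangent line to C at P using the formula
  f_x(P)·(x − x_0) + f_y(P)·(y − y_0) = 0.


Tangent line at P: -x - 10*y - 21 = 0.

Step 1: f(-1, -2) = 0, so P lies on C.
Step 2: partial derivatives
  f_x(x, y) = -4*x + 2*y - 1, f_y(x, y) = 2*x + 4*y.
  f_x(P) = -1, f_y(P) = -10 (gradient nonzero, so P is smooth).
Step 3: tangent line at P: -1·(x − -1) + -10·(y − -2) = 0.
Expanding: -x - 10*y - 21 = 0.


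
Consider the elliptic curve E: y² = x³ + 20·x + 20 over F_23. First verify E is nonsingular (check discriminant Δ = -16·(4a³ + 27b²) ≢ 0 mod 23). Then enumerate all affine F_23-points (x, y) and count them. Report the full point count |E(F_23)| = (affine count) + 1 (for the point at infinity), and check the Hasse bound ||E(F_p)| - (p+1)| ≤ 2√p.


Affine points = {(1, 8), (1, 15), (4, 7), (4, 16), (8, 5), (8, 18), (9, 3), (9, 20), (10, 1), (10, 22), (13, 4), (13, 19), (14, 10), (14, 13), (17, 11), (17, 12), (18, 5), (18, 18), (20, 5), (20, 18), (21, 8), (21, 15)}; affine count = 22; |E(F_23)| = 23.

Discriminant check: Δ ∝ 4a³ + 27b² = 4·20³ + 27·20² = 4·8000 + 27·400 ≡ 20 (mod 23). Nonzero ⇒ E is nonsingular.
For each x ∈ F_23, compute rhs = x³ + 20·x + 20 mod 23, then count y ∈ F_23 with y² ≡ rhs.
  x = 0: rhs = 20, matching y values: none (0 points).
  x = 1: rhs = 18, matching y values: 8, 15 (2 points).
  x = 2: rhs = 22, matching y values: none (0 points).
  x = 3: rhs = 15, matching y values: none (0 points).
  x = 4: rhs = 3, matching y values: 7, 16 (2 points).
  x = 5: rhs = 15, matching y values: none (0 points).
  x = 6: rhs = 11, matching y values: none (0 points).
  x = 7: rhs = 20, matching y values: none (0 points).
  x = 8: rhs = 2, matching y values: 5, 18 (2 points).
  x = 9: rhs = 9, matching y values: 3, 20 (2 points).
  x = 10: rhs = 1, matching y values: 1, 22 (2 points).
  x = 11: rhs = 7, matching y values: none (0 points).
  x = 12: rhs = 10, matching y values: none (0 points).
  x = 13: rhs = 16, matching y values: 4, 19 (2 points).
  x = 14: rhs = 8, matching y values: 10, 13 (2 points).
  x = 15: rhs = 15, matching y values: none (0 points).
  x = 16: rhs = 20, matching y values: none (0 points).
  x = 17: rhs = 6, matching y values: 11, 12 (2 points).
  x = 18: rhs = 2, matching y values: 5, 18 (2 points).
  x = 19: rhs = 14, matching y values: none (0 points).
  x = 20: rhs = 2, matching y values: 5, 18 (2 points).
  x = 21: rhs = 18, matching y values: 8, 15 (2 points).
  x = 22: rhs = 22, matching y values: none (0 points).
Total affine count: 22.
Full point count |E(F_23)| = 22 + 1 = 23.
Hasse bound: |23 − (23+1)| = |-1| = 1 ≤ 2√23 ≈ 9.5917 ✓.


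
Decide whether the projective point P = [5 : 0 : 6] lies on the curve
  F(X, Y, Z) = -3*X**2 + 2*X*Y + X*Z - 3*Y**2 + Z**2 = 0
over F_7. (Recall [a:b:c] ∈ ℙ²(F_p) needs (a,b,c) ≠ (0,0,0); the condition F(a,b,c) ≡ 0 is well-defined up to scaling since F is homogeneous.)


F(5,0,6) ≡ 5 (mod 7); P is NOT on the curve.

Evaluate F(5, 0, 6) term-by-term (mod 7).
  -3*X**2 ↦ -3·25·1·1 = -75
  2*X*Y ↦ 2·5·0·1 = 0
  X*Z ↦ 1·5·1·6 = 30
  -3*Y**2 ↦ -3·1·0·1 = 0
  Z**2 ↦ 1·1·1·36 = 36
Sum: F(5, 0, 6) = (-75) + (0) + (30) + (0) + (36) = -9.
Reducing mod 7: -9 ≡ 5 (mod 7).
Since F(a, b, c) ≡ 5 ≠ 0 (mod 7), P does NOT lie on the curve.


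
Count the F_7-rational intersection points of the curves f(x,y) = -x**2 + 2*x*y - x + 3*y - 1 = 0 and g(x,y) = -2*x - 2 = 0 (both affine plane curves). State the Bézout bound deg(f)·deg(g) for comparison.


Common zeros: {(6, 1)}; count = 1; Bézout bound = 2.

deg(f) = 2, deg(g) = 1, so Bézout bound = 2.
Scan x ∈ F_7. For each x, list the y ∈ F_7 with f(x, y) ≡ 0 and those with g(x, y) ≡ 0 (mod 7); the common zeros in that column are the intersection.
  x = 0: f ≡ 0 at y ∈ {5}; g ≡ 0 at y ∈ ∅; common: ∅.
  x = 1: f ≡ 0 at y ∈ {2}; g ≡ 0 at y ∈ ∅; common: ∅.
  x = 2: f ≡ 0 at y ∈ {0, 1, 2, 3, 4, 5, 6}; g ≡ 0 at y ∈ ∅; common: ∅.
  x = 3: f ≡ 0 at y ∈ {3}; g ≡ 0 at y ∈ ∅; common: ∅.
  x = 4: f ≡ 0 at y ∈ {0}; g ≡ 0 at y ∈ ∅; common: ∅.
  x = 5: f ≡ 0 at y ∈ {4}; g ≡ 0 at y ∈ ∅; common: ∅.
  x = 6: f ≡ 0 at y ∈ {1}; g ≡ 0 at y ∈ {0, 1, 2, 3, 4, 5, 6}; common: {1}.
Collecting: common zeros = {(6, 1)}, so the count is 1.
Comparison with the Bézout bound: 1 ≤ 2 = deg(f)·deg(g), as expected for curves with no common component (the affine F_7-count falls short of the bound because intersections may lie at infinity, over extension fields, or carry multiplicity).


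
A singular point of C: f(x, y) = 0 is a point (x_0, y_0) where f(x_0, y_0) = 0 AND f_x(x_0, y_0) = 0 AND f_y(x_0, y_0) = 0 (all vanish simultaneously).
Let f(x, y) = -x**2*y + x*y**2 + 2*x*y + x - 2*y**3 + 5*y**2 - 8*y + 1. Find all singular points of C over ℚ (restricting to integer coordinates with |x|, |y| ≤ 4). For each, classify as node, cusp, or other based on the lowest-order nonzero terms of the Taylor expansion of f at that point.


Singular points: {(2, 1)}; classification: node.

Compute partial derivatives:
  f_x = -2*x*y + y**2 + 2*y + 1.
  f_y = -x**2 + 2*x*y + 2*x - 6*y**2 + 10*y - 8.
Scan x_0 ∈ {−4, ..., 4}. For each x_0, f_y(x_0, y) is a polynomial in y; find its integer roots y ∈ {−4, ..., 4}, then test f_x and f at those candidates.
  x = -4: f_y(-4, y) = -6*y**2 + 2*y - 32; no integer root y with |y| ≤ 4.
  x = -3: f_y(-3, y) = -6*y**2 + 4*y - 23; no integer root y with |y| ≤ 4.
  x = -2: f_y(-2, y) = -6*y**2 + 6*y - 16; no integer root y with |y| ≤ 4.
  x = -1: f_y(-1, y) = -6*y**2 + 8*y - 11; no integer root y with |y| ≤ 4.
  x = 0: f_y(0, y) = -6*y**2 + 10*y - 8; no integer root y with |y| ≤ 4.
  x = 1: f_y(1, y) = -6*y**2 + 12*y - 7; no integer root y with |y| ≤ 4.
  x = 2: f_y(2, y) = -6*y**2 + 14*y - 8; vanishes at y ∈ {1}. (2, 1): f_x = 0, f = 0 — SINGULAR.
  x = 3: f_y(3, y) = -6*y**2 + 16*y - 11; no integer root y with |y| ≤ 4.
  x = 4: f_y(4, y) = -6*y**2 + 18*y - 16; no integer root y with |y| ≤ 4.
Only singular point on the grid: (2, 1).
Classify: substitute x = 2 + u, y = 1 + v and expand: f = -u**2*v - u**2 + u*v**2 - 2*v**3 + v**2.
No constant or linear terms (consistent with a singular point). Quadratic part: -u**2 + v**2. Cubic part: -u**2*v + u*v**2 - 2*v**3.
The quadratic part v**2 - u**2 = (v − u)(v + u) splits into two distinct linear factors, so there are two distinct tangent lines y − 1 = ±(x − 2) — this is a node (ordinary double point).
Classification: node.


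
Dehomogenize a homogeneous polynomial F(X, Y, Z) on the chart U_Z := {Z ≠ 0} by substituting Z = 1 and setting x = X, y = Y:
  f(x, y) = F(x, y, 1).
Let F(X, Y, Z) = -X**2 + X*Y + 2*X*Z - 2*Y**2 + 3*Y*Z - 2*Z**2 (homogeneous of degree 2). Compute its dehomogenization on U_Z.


f(x, y) = -x**2 + x*y + 2*x - 2*y**2 + 3*y - 2

On U_Z we set Z = 1. Each monomial c·X^i·Y^j·Z^k in F becomes c·x^i·y^j·1^k = c·x^i·y^j.
Substituting Z = 1: F(X, Y, 1) = -x**2 + x*y + 2*x - 2*y**2 + 3*y - 2.
Note: deg(f) ≤ deg(F) = 2; strict inequality happens when F is divisible by Z (lost terms).


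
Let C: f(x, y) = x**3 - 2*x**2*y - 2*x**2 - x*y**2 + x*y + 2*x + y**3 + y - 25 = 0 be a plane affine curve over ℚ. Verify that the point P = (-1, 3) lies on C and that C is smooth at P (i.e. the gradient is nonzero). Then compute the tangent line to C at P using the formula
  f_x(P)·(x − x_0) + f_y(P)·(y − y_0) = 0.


Tangent line at P: 15*x + 31*y - 78 = 0.

Step 1: f(-1, 3) = 0, so P lies on C.
Step 2: partial derivatives
  f_x(x, y) = 3*x**2 - 4*x*y - 4*x - y**2 + y + 2, f_y(x, y) = -2*x**2 - 2*x*y + x + 3*y**2 + 1.
  f_x(P) = 15, f_y(P) = 31 (gradient nonzero, so P is smooth).
Step 3: tangent line at P: 15·(x − -1) + 31·(y − 3) = 0.
Expanding: 15*x + 31*y - 78 = 0.


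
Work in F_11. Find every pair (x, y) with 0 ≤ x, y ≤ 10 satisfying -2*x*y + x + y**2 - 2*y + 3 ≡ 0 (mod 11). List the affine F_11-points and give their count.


Affine F_11-points: {(0, 4), (0, 9), (1, 2), (2, 1), (2, 5), (8, 0), (8, 7), (9, 10), (10, 3), (10, 8)}; count = 10.

For each of the 121 pairs (x, y) ∈ F_11², evaluate f(x, y) mod 11. Record the zeros.
  x = 0: [0↦3, 1↦2, 2↦3, 3↦6, 4↦0, 5↦7, 6↦5, 7↦5, 8↦7, 9↦0, 10↦6]  zeros at y ∈ {4, 9}
  x = 1: [0↦4, 1↦1, 2↦0, 3↦1, 4↦4, 5↦9, 6↦5, 7↦3, 8↦3, 9↦5, 10↦9]  zeros at y ∈ {2}
  x = 2: [0↦5, 1↦0, 2↦8, 3↦7, 4↦8, 5↦0, 6↦5, 7↦1, 8↦10, 9↦10, 10↦1]  zeros at y ∈ {1, 5}
  x = 3: [0↦6, 1↦10, 2↦5, 3↦2, 4↦1, 5↦2, 6↦5, 7↦10, 8↦6, 9↦4, 10↦4]  zeros at y ∈ ∅
  x = 4: [0↦7, 1↦9, 2↦2, 3↦8, 4↦5, 5↦4, 6↦5, 7↦8, 8↦2, 9↦9, 10↦7]  zeros at y ∈ ∅
  x = 5: [0↦8, 1↦8, 2↦10, 3↦3, 4↦9, 5↦6, 6↦5, 7↦6, 8↦9, 9↦3, 10↦10]  zeros at y ∈ ∅
  x = 6: [0↦9, 1↦7, 2↦7, 3↦9, 4↦2, 5↦8, 6↦5, 7↦4, 8↦5, 9↦8, 10↦2]  zeros at y ∈ ∅
  x = 7: [0↦10, 1↦6, 2↦4, 3↦4, 4↦6, 5↦10, 6↦5, 7↦2, 8↦1, 9↦2, 10↦5]  zeros at y ∈ ∅
  x = 8: [0↦0, 1↦5, 2↦1, 3↦10, 4↦10, 5↦1, 6↦5, 7↦0, 8↦8, 9↦7, 10↦8]  zeros at y ∈ {0, 7}
  x = 9: [0↦1, 1↦4, 2↦9, 3↦5, 4↦3, 5↦3, 6↦5, 7↦9, 8↦4, 9↦1, 10↦0]  zeros at y ∈ {10}
  x = 10: [0↦2, 1↦3, 2↦6, 3↦0, 4↦7, 5↦5, 6↦5, 7↦7, 8↦0, 9↦6, 10↦3]  zeros at y ∈ {3, 8}
Collecting zeros: affine points = {(0, 4), (0, 9), (1, 2), (2, 1), (2, 5), (8, 0), (8, 7), (9, 10), (10, 3), (10, 8)}.
Total count |C(F_11)_aff| = 10.


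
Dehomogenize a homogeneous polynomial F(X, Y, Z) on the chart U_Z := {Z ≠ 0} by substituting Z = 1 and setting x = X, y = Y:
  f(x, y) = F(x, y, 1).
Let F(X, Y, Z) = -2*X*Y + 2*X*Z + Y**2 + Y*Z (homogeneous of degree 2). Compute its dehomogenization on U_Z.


f(x, y) = -2*x*y + 2*x + y**2 + y

On U_Z we set Z = 1. Each monomial c·X^i·Y^j·Z^k in F becomes c·x^i·y^j·1^k = c·x^i·y^j.
Substituting Z = 1: F(X, Y, 1) = -2*x*y + 2*x + y**2 + y.
Note: deg(f) ≤ deg(F) = 2; strict inequality happens when F is divisible by Z (lost terms).


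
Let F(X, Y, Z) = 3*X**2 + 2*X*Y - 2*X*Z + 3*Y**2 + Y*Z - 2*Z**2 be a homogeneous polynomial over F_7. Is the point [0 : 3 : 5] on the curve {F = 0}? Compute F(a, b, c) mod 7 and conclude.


F(0,3,5) ≡ 6 (mod 7); P is NOT on the curve.

Evaluate F(0, 3, 5) term-by-term (mod 7).
  3*X**2 ↦ 3·0·1·1 = 0
  2*X*Y ↦ 2·0·3·1 = 0
  -2*X*Z ↦ -2·0·1·5 = 0
  3*Y**2 ↦ 3·1·9·1 = 27
  Y*Z ↦ 1·1·3·5 = 15
  -2*Z**2 ↦ -2·1·1·25 = -50
Sum: F(0, 3, 5) = (0) + (0) + (0) + (27) + (15) + (-50) = -8.
Reducing mod 7: -8 ≡ 6 (mod 7).
Since F(a, b, c) ≡ 6 ≠ 0 (mod 7), P does NOT lie on the curve.


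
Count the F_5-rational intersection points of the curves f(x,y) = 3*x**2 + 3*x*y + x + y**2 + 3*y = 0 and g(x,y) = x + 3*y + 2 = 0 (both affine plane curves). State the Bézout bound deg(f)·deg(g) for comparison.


Common zeros: {(3, 0)}; count = 1; Bézout bound = 2.

deg(f) = 2, deg(g) = 1, so Bézout bound = 2.
Scan x ∈ F_5. For each x, list the y ∈ F_5 with f(x, y) ≡ 0 and those with g(x, y) ≡ 0 (mod 5); the common zeros in that column are the intersection.
  x = 0: f ≡ 0 at y ∈ {0, 2}; g ≡ 0 at y ∈ {1}; common: ∅.
  x = 1: f ≡ 0 at y ∈ {2}; g ≡ 0 at y ∈ {4}; common: ∅.
  x = 2: f ≡ 0 at y ∈ {3}; g ≡ 0 at y ∈ {2}; common: ∅.
  x = 3: f ≡ 0 at y ∈ {0, 3}; g ≡ 0 at y ∈ {0}; common: {0}.
  x = 4: f ≡ 0 at y ∈ ∅; g ≡ 0 at y ∈ {3}; common: ∅.
Collecting: common zeros = {(3, 0)}, so the count is 1.
Comparison with the Bézout bound: 1 ≤ 2 = deg(f)·deg(g), as expected for curves with no common component (the affine F_5-count falls short of the bound because intersections may lie at infinity, over extension fields, or carry multiplicity).
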